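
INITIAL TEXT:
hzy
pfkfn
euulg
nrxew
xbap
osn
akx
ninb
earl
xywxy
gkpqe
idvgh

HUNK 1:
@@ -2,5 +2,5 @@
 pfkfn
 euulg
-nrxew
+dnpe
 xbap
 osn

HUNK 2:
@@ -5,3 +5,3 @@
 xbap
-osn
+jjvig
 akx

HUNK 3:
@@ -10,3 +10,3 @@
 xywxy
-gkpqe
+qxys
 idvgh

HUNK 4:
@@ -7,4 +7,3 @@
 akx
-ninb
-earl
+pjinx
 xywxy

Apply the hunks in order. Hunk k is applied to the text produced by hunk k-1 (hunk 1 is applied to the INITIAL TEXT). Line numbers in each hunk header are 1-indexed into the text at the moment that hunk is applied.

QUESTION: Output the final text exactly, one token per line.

Hunk 1: at line 2 remove [nrxew] add [dnpe] -> 12 lines: hzy pfkfn euulg dnpe xbap osn akx ninb earl xywxy gkpqe idvgh
Hunk 2: at line 5 remove [osn] add [jjvig] -> 12 lines: hzy pfkfn euulg dnpe xbap jjvig akx ninb earl xywxy gkpqe idvgh
Hunk 3: at line 10 remove [gkpqe] add [qxys] -> 12 lines: hzy pfkfn euulg dnpe xbap jjvig akx ninb earl xywxy qxys idvgh
Hunk 4: at line 7 remove [ninb,earl] add [pjinx] -> 11 lines: hzy pfkfn euulg dnpe xbap jjvig akx pjinx xywxy qxys idvgh

Answer: hzy
pfkfn
euulg
dnpe
xbap
jjvig
akx
pjinx
xywxy
qxys
idvgh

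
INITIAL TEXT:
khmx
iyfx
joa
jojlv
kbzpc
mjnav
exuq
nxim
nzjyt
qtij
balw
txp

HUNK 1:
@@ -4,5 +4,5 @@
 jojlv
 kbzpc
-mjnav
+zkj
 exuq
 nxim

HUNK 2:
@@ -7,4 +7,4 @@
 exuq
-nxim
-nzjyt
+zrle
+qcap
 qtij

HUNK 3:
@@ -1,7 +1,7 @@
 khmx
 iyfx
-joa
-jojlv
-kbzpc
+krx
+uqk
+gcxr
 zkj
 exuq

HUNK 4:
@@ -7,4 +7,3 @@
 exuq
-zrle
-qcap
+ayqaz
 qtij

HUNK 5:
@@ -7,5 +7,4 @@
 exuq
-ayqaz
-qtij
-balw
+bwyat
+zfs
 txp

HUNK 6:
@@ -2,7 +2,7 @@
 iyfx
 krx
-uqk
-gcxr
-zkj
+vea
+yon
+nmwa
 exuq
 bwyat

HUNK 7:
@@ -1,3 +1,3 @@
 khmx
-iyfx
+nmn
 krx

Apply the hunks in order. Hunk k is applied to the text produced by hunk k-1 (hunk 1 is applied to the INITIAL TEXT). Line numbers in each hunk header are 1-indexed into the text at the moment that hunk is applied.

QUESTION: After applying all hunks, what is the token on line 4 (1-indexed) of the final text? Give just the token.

Hunk 1: at line 4 remove [mjnav] add [zkj] -> 12 lines: khmx iyfx joa jojlv kbzpc zkj exuq nxim nzjyt qtij balw txp
Hunk 2: at line 7 remove [nxim,nzjyt] add [zrle,qcap] -> 12 lines: khmx iyfx joa jojlv kbzpc zkj exuq zrle qcap qtij balw txp
Hunk 3: at line 1 remove [joa,jojlv,kbzpc] add [krx,uqk,gcxr] -> 12 lines: khmx iyfx krx uqk gcxr zkj exuq zrle qcap qtij balw txp
Hunk 4: at line 7 remove [zrle,qcap] add [ayqaz] -> 11 lines: khmx iyfx krx uqk gcxr zkj exuq ayqaz qtij balw txp
Hunk 5: at line 7 remove [ayqaz,qtij,balw] add [bwyat,zfs] -> 10 lines: khmx iyfx krx uqk gcxr zkj exuq bwyat zfs txp
Hunk 6: at line 2 remove [uqk,gcxr,zkj] add [vea,yon,nmwa] -> 10 lines: khmx iyfx krx vea yon nmwa exuq bwyat zfs txp
Hunk 7: at line 1 remove [iyfx] add [nmn] -> 10 lines: khmx nmn krx vea yon nmwa exuq bwyat zfs txp
Final line 4: vea

Answer: vea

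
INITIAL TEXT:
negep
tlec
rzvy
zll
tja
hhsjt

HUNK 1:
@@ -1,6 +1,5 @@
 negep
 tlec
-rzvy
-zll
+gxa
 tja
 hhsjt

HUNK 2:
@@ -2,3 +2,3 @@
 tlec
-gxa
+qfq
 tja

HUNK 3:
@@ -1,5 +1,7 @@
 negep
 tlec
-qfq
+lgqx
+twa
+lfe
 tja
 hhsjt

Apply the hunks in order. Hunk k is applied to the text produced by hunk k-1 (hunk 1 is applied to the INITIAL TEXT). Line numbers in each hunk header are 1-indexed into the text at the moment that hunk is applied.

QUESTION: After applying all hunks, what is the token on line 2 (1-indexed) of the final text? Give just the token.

Answer: tlec

Derivation:
Hunk 1: at line 1 remove [rzvy,zll] add [gxa] -> 5 lines: negep tlec gxa tja hhsjt
Hunk 2: at line 2 remove [gxa] add [qfq] -> 5 lines: negep tlec qfq tja hhsjt
Hunk 3: at line 1 remove [qfq] add [lgqx,twa,lfe] -> 7 lines: negep tlec lgqx twa lfe tja hhsjt
Final line 2: tlec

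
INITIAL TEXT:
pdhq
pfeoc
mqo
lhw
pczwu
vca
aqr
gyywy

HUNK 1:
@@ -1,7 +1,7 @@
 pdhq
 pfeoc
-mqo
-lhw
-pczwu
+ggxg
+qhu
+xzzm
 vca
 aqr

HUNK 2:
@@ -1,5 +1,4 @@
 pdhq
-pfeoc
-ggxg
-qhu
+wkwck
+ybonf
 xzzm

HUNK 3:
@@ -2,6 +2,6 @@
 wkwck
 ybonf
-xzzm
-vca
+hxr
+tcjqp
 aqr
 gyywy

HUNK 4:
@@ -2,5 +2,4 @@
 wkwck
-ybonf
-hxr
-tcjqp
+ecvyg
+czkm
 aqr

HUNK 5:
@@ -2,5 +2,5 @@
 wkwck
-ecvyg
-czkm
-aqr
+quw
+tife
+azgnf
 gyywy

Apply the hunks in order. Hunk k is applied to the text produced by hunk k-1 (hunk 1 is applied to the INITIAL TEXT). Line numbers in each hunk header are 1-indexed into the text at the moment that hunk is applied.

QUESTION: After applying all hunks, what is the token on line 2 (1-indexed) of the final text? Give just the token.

Hunk 1: at line 1 remove [mqo,lhw,pczwu] add [ggxg,qhu,xzzm] -> 8 lines: pdhq pfeoc ggxg qhu xzzm vca aqr gyywy
Hunk 2: at line 1 remove [pfeoc,ggxg,qhu] add [wkwck,ybonf] -> 7 lines: pdhq wkwck ybonf xzzm vca aqr gyywy
Hunk 3: at line 2 remove [xzzm,vca] add [hxr,tcjqp] -> 7 lines: pdhq wkwck ybonf hxr tcjqp aqr gyywy
Hunk 4: at line 2 remove [ybonf,hxr,tcjqp] add [ecvyg,czkm] -> 6 lines: pdhq wkwck ecvyg czkm aqr gyywy
Hunk 5: at line 2 remove [ecvyg,czkm,aqr] add [quw,tife,azgnf] -> 6 lines: pdhq wkwck quw tife azgnf gyywy
Final line 2: wkwck

Answer: wkwck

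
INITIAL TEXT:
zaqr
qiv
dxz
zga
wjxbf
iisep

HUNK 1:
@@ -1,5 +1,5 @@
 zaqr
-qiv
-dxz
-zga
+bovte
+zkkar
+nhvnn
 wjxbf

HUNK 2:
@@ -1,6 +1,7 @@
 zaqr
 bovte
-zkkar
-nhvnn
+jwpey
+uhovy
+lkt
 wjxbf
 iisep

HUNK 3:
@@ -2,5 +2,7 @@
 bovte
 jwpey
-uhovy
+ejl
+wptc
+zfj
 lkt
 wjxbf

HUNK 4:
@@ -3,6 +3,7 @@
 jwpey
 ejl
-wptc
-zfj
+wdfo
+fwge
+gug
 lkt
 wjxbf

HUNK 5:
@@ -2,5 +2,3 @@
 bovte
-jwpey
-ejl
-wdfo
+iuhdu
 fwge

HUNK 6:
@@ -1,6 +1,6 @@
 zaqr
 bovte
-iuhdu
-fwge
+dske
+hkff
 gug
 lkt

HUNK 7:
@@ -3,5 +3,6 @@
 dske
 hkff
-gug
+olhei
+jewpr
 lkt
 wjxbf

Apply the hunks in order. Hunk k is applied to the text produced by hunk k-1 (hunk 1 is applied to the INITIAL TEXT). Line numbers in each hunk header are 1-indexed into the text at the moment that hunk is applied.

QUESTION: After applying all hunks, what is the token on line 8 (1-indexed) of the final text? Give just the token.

Answer: wjxbf

Derivation:
Hunk 1: at line 1 remove [qiv,dxz,zga] add [bovte,zkkar,nhvnn] -> 6 lines: zaqr bovte zkkar nhvnn wjxbf iisep
Hunk 2: at line 1 remove [zkkar,nhvnn] add [jwpey,uhovy,lkt] -> 7 lines: zaqr bovte jwpey uhovy lkt wjxbf iisep
Hunk 3: at line 2 remove [uhovy] add [ejl,wptc,zfj] -> 9 lines: zaqr bovte jwpey ejl wptc zfj lkt wjxbf iisep
Hunk 4: at line 3 remove [wptc,zfj] add [wdfo,fwge,gug] -> 10 lines: zaqr bovte jwpey ejl wdfo fwge gug lkt wjxbf iisep
Hunk 5: at line 2 remove [jwpey,ejl,wdfo] add [iuhdu] -> 8 lines: zaqr bovte iuhdu fwge gug lkt wjxbf iisep
Hunk 6: at line 1 remove [iuhdu,fwge] add [dske,hkff] -> 8 lines: zaqr bovte dske hkff gug lkt wjxbf iisep
Hunk 7: at line 3 remove [gug] add [olhei,jewpr] -> 9 lines: zaqr bovte dske hkff olhei jewpr lkt wjxbf iisep
Final line 8: wjxbf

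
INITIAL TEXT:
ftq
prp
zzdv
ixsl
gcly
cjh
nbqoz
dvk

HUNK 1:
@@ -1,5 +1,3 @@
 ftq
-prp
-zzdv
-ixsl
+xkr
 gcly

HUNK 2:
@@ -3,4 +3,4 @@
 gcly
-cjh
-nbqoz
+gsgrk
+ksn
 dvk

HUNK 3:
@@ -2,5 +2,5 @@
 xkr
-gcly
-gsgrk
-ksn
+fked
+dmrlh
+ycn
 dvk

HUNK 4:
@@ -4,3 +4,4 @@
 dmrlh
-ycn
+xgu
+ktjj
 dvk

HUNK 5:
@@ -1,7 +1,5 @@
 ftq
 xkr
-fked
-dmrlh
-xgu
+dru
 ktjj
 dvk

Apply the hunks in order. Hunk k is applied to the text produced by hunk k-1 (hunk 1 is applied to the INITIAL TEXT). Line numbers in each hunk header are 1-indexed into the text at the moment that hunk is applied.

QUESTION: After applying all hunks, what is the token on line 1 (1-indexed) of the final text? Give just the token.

Hunk 1: at line 1 remove [prp,zzdv,ixsl] add [xkr] -> 6 lines: ftq xkr gcly cjh nbqoz dvk
Hunk 2: at line 3 remove [cjh,nbqoz] add [gsgrk,ksn] -> 6 lines: ftq xkr gcly gsgrk ksn dvk
Hunk 3: at line 2 remove [gcly,gsgrk,ksn] add [fked,dmrlh,ycn] -> 6 lines: ftq xkr fked dmrlh ycn dvk
Hunk 4: at line 4 remove [ycn] add [xgu,ktjj] -> 7 lines: ftq xkr fked dmrlh xgu ktjj dvk
Hunk 5: at line 1 remove [fked,dmrlh,xgu] add [dru] -> 5 lines: ftq xkr dru ktjj dvk
Final line 1: ftq

Answer: ftq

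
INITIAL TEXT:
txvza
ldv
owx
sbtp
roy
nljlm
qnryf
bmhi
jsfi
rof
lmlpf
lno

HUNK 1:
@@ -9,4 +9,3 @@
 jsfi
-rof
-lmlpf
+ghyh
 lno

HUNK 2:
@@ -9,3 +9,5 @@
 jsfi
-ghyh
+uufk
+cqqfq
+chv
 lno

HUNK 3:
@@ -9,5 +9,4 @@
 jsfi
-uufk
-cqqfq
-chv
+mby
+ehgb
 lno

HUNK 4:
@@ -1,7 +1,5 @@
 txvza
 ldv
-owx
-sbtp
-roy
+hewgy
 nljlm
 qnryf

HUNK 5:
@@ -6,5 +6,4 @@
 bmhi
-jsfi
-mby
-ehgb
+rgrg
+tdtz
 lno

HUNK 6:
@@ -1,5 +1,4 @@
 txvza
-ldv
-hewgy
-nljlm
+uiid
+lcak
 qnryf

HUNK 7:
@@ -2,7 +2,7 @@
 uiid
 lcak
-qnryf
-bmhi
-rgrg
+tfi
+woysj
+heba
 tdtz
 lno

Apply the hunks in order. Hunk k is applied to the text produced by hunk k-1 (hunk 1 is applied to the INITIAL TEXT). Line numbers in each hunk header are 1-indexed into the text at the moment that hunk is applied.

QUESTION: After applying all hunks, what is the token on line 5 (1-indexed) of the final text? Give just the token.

Hunk 1: at line 9 remove [rof,lmlpf] add [ghyh] -> 11 lines: txvza ldv owx sbtp roy nljlm qnryf bmhi jsfi ghyh lno
Hunk 2: at line 9 remove [ghyh] add [uufk,cqqfq,chv] -> 13 lines: txvza ldv owx sbtp roy nljlm qnryf bmhi jsfi uufk cqqfq chv lno
Hunk 3: at line 9 remove [uufk,cqqfq,chv] add [mby,ehgb] -> 12 lines: txvza ldv owx sbtp roy nljlm qnryf bmhi jsfi mby ehgb lno
Hunk 4: at line 1 remove [owx,sbtp,roy] add [hewgy] -> 10 lines: txvza ldv hewgy nljlm qnryf bmhi jsfi mby ehgb lno
Hunk 5: at line 6 remove [jsfi,mby,ehgb] add [rgrg,tdtz] -> 9 lines: txvza ldv hewgy nljlm qnryf bmhi rgrg tdtz lno
Hunk 6: at line 1 remove [ldv,hewgy,nljlm] add [uiid,lcak] -> 8 lines: txvza uiid lcak qnryf bmhi rgrg tdtz lno
Hunk 7: at line 2 remove [qnryf,bmhi,rgrg] add [tfi,woysj,heba] -> 8 lines: txvza uiid lcak tfi woysj heba tdtz lno
Final line 5: woysj

Answer: woysj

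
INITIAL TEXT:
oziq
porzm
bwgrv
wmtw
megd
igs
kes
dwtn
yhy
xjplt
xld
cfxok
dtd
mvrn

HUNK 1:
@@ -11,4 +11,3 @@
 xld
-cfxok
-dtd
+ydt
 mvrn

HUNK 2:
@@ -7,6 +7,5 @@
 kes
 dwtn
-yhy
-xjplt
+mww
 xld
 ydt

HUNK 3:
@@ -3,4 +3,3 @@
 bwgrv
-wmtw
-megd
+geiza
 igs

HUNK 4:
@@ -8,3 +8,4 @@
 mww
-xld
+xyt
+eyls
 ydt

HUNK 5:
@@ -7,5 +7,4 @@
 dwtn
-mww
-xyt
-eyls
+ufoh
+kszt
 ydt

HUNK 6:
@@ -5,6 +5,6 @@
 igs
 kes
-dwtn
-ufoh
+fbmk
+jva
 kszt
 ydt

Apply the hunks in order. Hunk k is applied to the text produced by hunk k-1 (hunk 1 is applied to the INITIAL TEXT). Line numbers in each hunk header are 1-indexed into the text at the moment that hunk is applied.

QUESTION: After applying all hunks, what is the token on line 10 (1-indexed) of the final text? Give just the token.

Hunk 1: at line 11 remove [cfxok,dtd] add [ydt] -> 13 lines: oziq porzm bwgrv wmtw megd igs kes dwtn yhy xjplt xld ydt mvrn
Hunk 2: at line 7 remove [yhy,xjplt] add [mww] -> 12 lines: oziq porzm bwgrv wmtw megd igs kes dwtn mww xld ydt mvrn
Hunk 3: at line 3 remove [wmtw,megd] add [geiza] -> 11 lines: oziq porzm bwgrv geiza igs kes dwtn mww xld ydt mvrn
Hunk 4: at line 8 remove [xld] add [xyt,eyls] -> 12 lines: oziq porzm bwgrv geiza igs kes dwtn mww xyt eyls ydt mvrn
Hunk 5: at line 7 remove [mww,xyt,eyls] add [ufoh,kszt] -> 11 lines: oziq porzm bwgrv geiza igs kes dwtn ufoh kszt ydt mvrn
Hunk 6: at line 5 remove [dwtn,ufoh] add [fbmk,jva] -> 11 lines: oziq porzm bwgrv geiza igs kes fbmk jva kszt ydt mvrn
Final line 10: ydt

Answer: ydt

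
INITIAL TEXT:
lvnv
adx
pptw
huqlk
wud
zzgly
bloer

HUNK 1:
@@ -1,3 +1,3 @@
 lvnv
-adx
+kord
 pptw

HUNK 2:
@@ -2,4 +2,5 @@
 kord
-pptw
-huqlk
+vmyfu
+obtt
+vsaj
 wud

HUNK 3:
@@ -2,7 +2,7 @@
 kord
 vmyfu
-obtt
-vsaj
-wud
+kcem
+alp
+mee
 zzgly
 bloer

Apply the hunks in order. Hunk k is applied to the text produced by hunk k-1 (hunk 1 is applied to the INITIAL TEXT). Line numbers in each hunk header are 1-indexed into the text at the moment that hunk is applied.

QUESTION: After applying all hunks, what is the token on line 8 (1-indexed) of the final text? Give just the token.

Hunk 1: at line 1 remove [adx] add [kord] -> 7 lines: lvnv kord pptw huqlk wud zzgly bloer
Hunk 2: at line 2 remove [pptw,huqlk] add [vmyfu,obtt,vsaj] -> 8 lines: lvnv kord vmyfu obtt vsaj wud zzgly bloer
Hunk 3: at line 2 remove [obtt,vsaj,wud] add [kcem,alp,mee] -> 8 lines: lvnv kord vmyfu kcem alp mee zzgly bloer
Final line 8: bloer

Answer: bloer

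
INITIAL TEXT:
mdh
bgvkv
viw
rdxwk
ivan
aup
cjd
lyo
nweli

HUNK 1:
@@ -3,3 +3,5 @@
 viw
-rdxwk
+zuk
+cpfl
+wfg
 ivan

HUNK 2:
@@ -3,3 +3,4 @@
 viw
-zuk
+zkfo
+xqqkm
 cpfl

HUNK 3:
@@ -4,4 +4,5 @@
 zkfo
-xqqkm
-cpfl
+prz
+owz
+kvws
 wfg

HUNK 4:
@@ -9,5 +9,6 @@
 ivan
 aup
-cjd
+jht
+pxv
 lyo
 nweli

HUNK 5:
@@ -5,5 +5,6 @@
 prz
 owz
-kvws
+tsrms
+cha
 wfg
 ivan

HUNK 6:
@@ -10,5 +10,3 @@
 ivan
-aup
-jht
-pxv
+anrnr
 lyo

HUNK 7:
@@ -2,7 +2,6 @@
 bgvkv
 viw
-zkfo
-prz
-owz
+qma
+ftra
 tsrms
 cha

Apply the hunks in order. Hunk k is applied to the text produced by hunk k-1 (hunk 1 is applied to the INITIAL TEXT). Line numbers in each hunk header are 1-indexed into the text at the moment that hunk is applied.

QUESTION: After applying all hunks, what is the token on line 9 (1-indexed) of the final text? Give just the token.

Answer: ivan

Derivation:
Hunk 1: at line 3 remove [rdxwk] add [zuk,cpfl,wfg] -> 11 lines: mdh bgvkv viw zuk cpfl wfg ivan aup cjd lyo nweli
Hunk 2: at line 3 remove [zuk] add [zkfo,xqqkm] -> 12 lines: mdh bgvkv viw zkfo xqqkm cpfl wfg ivan aup cjd lyo nweli
Hunk 3: at line 4 remove [xqqkm,cpfl] add [prz,owz,kvws] -> 13 lines: mdh bgvkv viw zkfo prz owz kvws wfg ivan aup cjd lyo nweli
Hunk 4: at line 9 remove [cjd] add [jht,pxv] -> 14 lines: mdh bgvkv viw zkfo prz owz kvws wfg ivan aup jht pxv lyo nweli
Hunk 5: at line 5 remove [kvws] add [tsrms,cha] -> 15 lines: mdh bgvkv viw zkfo prz owz tsrms cha wfg ivan aup jht pxv lyo nweli
Hunk 6: at line 10 remove [aup,jht,pxv] add [anrnr] -> 13 lines: mdh bgvkv viw zkfo prz owz tsrms cha wfg ivan anrnr lyo nweli
Hunk 7: at line 2 remove [zkfo,prz,owz] add [qma,ftra] -> 12 lines: mdh bgvkv viw qma ftra tsrms cha wfg ivan anrnr lyo nweli
Final line 9: ivan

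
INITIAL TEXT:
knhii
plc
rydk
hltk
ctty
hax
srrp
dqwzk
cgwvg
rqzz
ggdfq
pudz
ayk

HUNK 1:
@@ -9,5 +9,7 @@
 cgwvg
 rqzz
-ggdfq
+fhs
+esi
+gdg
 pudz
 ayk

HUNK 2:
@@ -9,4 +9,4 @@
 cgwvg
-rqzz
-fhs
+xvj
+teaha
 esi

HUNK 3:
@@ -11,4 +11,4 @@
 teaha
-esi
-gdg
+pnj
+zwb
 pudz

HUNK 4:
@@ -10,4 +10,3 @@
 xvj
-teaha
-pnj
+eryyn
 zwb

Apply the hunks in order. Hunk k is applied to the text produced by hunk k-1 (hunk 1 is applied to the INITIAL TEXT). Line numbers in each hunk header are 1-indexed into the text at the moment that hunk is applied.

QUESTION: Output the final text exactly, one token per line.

Answer: knhii
plc
rydk
hltk
ctty
hax
srrp
dqwzk
cgwvg
xvj
eryyn
zwb
pudz
ayk

Derivation:
Hunk 1: at line 9 remove [ggdfq] add [fhs,esi,gdg] -> 15 lines: knhii plc rydk hltk ctty hax srrp dqwzk cgwvg rqzz fhs esi gdg pudz ayk
Hunk 2: at line 9 remove [rqzz,fhs] add [xvj,teaha] -> 15 lines: knhii plc rydk hltk ctty hax srrp dqwzk cgwvg xvj teaha esi gdg pudz ayk
Hunk 3: at line 11 remove [esi,gdg] add [pnj,zwb] -> 15 lines: knhii plc rydk hltk ctty hax srrp dqwzk cgwvg xvj teaha pnj zwb pudz ayk
Hunk 4: at line 10 remove [teaha,pnj] add [eryyn] -> 14 lines: knhii plc rydk hltk ctty hax srrp dqwzk cgwvg xvj eryyn zwb pudz ayk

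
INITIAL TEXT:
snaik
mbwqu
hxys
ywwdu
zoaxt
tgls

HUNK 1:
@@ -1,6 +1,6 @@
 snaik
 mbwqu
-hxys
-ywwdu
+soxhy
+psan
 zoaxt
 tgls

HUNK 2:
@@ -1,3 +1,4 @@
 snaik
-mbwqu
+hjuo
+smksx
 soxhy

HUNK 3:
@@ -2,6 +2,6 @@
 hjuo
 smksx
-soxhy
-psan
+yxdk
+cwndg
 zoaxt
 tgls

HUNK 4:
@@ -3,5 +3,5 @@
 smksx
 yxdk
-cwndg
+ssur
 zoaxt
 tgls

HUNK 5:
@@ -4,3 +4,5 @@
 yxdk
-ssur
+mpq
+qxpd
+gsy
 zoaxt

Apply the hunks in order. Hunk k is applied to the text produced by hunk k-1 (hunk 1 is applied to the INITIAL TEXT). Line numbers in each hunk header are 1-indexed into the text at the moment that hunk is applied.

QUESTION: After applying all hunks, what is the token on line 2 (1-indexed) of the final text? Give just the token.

Hunk 1: at line 1 remove [hxys,ywwdu] add [soxhy,psan] -> 6 lines: snaik mbwqu soxhy psan zoaxt tgls
Hunk 2: at line 1 remove [mbwqu] add [hjuo,smksx] -> 7 lines: snaik hjuo smksx soxhy psan zoaxt tgls
Hunk 3: at line 2 remove [soxhy,psan] add [yxdk,cwndg] -> 7 lines: snaik hjuo smksx yxdk cwndg zoaxt tgls
Hunk 4: at line 3 remove [cwndg] add [ssur] -> 7 lines: snaik hjuo smksx yxdk ssur zoaxt tgls
Hunk 5: at line 4 remove [ssur] add [mpq,qxpd,gsy] -> 9 lines: snaik hjuo smksx yxdk mpq qxpd gsy zoaxt tgls
Final line 2: hjuo

Answer: hjuo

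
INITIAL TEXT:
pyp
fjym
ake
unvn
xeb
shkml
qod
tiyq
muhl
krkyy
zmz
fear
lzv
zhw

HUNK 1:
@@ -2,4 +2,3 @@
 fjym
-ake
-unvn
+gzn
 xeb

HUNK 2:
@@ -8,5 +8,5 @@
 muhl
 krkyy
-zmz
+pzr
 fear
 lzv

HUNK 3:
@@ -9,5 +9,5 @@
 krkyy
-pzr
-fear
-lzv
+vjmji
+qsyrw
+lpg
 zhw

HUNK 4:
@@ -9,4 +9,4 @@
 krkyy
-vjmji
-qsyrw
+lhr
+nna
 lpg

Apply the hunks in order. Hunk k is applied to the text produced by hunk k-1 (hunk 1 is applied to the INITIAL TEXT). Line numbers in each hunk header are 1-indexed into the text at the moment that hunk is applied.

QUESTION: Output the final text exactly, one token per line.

Answer: pyp
fjym
gzn
xeb
shkml
qod
tiyq
muhl
krkyy
lhr
nna
lpg
zhw

Derivation:
Hunk 1: at line 2 remove [ake,unvn] add [gzn] -> 13 lines: pyp fjym gzn xeb shkml qod tiyq muhl krkyy zmz fear lzv zhw
Hunk 2: at line 8 remove [zmz] add [pzr] -> 13 lines: pyp fjym gzn xeb shkml qod tiyq muhl krkyy pzr fear lzv zhw
Hunk 3: at line 9 remove [pzr,fear,lzv] add [vjmji,qsyrw,lpg] -> 13 lines: pyp fjym gzn xeb shkml qod tiyq muhl krkyy vjmji qsyrw lpg zhw
Hunk 4: at line 9 remove [vjmji,qsyrw] add [lhr,nna] -> 13 lines: pyp fjym gzn xeb shkml qod tiyq muhl krkyy lhr nna lpg zhw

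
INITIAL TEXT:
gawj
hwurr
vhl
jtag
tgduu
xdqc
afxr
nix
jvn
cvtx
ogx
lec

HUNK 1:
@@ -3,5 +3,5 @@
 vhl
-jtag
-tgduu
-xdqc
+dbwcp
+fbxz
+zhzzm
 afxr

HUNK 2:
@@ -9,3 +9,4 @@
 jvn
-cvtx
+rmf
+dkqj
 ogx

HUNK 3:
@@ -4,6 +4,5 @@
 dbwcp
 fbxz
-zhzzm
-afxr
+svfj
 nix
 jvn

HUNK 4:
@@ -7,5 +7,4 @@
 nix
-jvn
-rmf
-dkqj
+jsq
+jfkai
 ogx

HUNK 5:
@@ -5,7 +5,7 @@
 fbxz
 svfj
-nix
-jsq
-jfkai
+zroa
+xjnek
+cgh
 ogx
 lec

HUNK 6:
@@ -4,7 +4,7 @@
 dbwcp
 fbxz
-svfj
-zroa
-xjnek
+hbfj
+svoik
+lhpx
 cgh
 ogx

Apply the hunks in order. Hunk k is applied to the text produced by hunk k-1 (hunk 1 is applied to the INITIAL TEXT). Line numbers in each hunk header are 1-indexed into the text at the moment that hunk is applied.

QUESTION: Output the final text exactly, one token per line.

Hunk 1: at line 3 remove [jtag,tgduu,xdqc] add [dbwcp,fbxz,zhzzm] -> 12 lines: gawj hwurr vhl dbwcp fbxz zhzzm afxr nix jvn cvtx ogx lec
Hunk 2: at line 9 remove [cvtx] add [rmf,dkqj] -> 13 lines: gawj hwurr vhl dbwcp fbxz zhzzm afxr nix jvn rmf dkqj ogx lec
Hunk 3: at line 4 remove [zhzzm,afxr] add [svfj] -> 12 lines: gawj hwurr vhl dbwcp fbxz svfj nix jvn rmf dkqj ogx lec
Hunk 4: at line 7 remove [jvn,rmf,dkqj] add [jsq,jfkai] -> 11 lines: gawj hwurr vhl dbwcp fbxz svfj nix jsq jfkai ogx lec
Hunk 5: at line 5 remove [nix,jsq,jfkai] add [zroa,xjnek,cgh] -> 11 lines: gawj hwurr vhl dbwcp fbxz svfj zroa xjnek cgh ogx lec
Hunk 6: at line 4 remove [svfj,zroa,xjnek] add [hbfj,svoik,lhpx] -> 11 lines: gawj hwurr vhl dbwcp fbxz hbfj svoik lhpx cgh ogx lec

Answer: gawj
hwurr
vhl
dbwcp
fbxz
hbfj
svoik
lhpx
cgh
ogx
lec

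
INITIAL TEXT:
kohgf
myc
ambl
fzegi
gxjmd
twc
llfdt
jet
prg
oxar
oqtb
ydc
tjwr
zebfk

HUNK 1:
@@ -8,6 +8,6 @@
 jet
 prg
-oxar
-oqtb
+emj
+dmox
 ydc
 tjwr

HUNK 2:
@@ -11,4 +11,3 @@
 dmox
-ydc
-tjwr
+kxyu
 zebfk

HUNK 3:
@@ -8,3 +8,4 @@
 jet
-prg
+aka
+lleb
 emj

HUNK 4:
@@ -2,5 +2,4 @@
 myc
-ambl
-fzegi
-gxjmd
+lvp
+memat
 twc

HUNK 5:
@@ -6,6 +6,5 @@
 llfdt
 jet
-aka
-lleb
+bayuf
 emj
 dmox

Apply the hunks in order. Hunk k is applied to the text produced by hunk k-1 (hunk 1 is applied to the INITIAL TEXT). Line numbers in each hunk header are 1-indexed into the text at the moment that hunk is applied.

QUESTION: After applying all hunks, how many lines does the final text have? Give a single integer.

Hunk 1: at line 8 remove [oxar,oqtb] add [emj,dmox] -> 14 lines: kohgf myc ambl fzegi gxjmd twc llfdt jet prg emj dmox ydc tjwr zebfk
Hunk 2: at line 11 remove [ydc,tjwr] add [kxyu] -> 13 lines: kohgf myc ambl fzegi gxjmd twc llfdt jet prg emj dmox kxyu zebfk
Hunk 3: at line 8 remove [prg] add [aka,lleb] -> 14 lines: kohgf myc ambl fzegi gxjmd twc llfdt jet aka lleb emj dmox kxyu zebfk
Hunk 4: at line 2 remove [ambl,fzegi,gxjmd] add [lvp,memat] -> 13 lines: kohgf myc lvp memat twc llfdt jet aka lleb emj dmox kxyu zebfk
Hunk 5: at line 6 remove [aka,lleb] add [bayuf] -> 12 lines: kohgf myc lvp memat twc llfdt jet bayuf emj dmox kxyu zebfk
Final line count: 12

Answer: 12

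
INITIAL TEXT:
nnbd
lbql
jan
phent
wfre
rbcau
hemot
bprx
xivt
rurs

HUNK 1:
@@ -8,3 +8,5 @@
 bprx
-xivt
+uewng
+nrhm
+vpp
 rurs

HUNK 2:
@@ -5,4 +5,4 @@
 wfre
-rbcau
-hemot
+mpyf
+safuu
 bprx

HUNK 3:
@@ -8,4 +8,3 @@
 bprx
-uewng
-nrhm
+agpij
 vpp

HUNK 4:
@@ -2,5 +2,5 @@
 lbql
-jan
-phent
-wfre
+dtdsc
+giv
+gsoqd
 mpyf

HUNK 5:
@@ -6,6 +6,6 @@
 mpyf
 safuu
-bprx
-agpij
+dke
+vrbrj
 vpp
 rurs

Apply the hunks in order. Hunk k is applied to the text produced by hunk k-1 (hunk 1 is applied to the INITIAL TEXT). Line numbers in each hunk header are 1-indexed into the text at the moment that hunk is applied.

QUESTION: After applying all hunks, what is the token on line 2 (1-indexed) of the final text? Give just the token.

Answer: lbql

Derivation:
Hunk 1: at line 8 remove [xivt] add [uewng,nrhm,vpp] -> 12 lines: nnbd lbql jan phent wfre rbcau hemot bprx uewng nrhm vpp rurs
Hunk 2: at line 5 remove [rbcau,hemot] add [mpyf,safuu] -> 12 lines: nnbd lbql jan phent wfre mpyf safuu bprx uewng nrhm vpp rurs
Hunk 3: at line 8 remove [uewng,nrhm] add [agpij] -> 11 lines: nnbd lbql jan phent wfre mpyf safuu bprx agpij vpp rurs
Hunk 4: at line 2 remove [jan,phent,wfre] add [dtdsc,giv,gsoqd] -> 11 lines: nnbd lbql dtdsc giv gsoqd mpyf safuu bprx agpij vpp rurs
Hunk 5: at line 6 remove [bprx,agpij] add [dke,vrbrj] -> 11 lines: nnbd lbql dtdsc giv gsoqd mpyf safuu dke vrbrj vpp rurs
Final line 2: lbql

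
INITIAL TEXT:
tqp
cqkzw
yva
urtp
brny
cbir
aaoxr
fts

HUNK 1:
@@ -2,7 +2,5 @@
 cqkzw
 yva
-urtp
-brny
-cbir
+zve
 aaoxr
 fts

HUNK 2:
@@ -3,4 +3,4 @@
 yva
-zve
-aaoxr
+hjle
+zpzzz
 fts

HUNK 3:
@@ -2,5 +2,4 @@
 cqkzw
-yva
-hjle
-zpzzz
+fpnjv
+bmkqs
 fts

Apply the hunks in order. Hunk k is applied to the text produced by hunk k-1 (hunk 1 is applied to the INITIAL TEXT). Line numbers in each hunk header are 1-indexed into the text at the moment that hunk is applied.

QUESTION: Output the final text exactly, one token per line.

Hunk 1: at line 2 remove [urtp,brny,cbir] add [zve] -> 6 lines: tqp cqkzw yva zve aaoxr fts
Hunk 2: at line 3 remove [zve,aaoxr] add [hjle,zpzzz] -> 6 lines: tqp cqkzw yva hjle zpzzz fts
Hunk 3: at line 2 remove [yva,hjle,zpzzz] add [fpnjv,bmkqs] -> 5 lines: tqp cqkzw fpnjv bmkqs fts

Answer: tqp
cqkzw
fpnjv
bmkqs
fts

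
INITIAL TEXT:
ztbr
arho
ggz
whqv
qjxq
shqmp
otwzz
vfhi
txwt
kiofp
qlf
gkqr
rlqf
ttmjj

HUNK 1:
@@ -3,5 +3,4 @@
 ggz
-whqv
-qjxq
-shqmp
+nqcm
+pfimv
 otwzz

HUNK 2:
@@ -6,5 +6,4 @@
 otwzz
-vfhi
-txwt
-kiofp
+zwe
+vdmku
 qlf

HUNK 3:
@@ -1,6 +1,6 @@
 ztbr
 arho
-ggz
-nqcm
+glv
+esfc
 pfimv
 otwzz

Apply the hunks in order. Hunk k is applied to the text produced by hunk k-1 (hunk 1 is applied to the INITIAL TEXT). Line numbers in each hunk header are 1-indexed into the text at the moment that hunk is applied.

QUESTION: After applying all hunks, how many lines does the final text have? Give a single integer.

Hunk 1: at line 3 remove [whqv,qjxq,shqmp] add [nqcm,pfimv] -> 13 lines: ztbr arho ggz nqcm pfimv otwzz vfhi txwt kiofp qlf gkqr rlqf ttmjj
Hunk 2: at line 6 remove [vfhi,txwt,kiofp] add [zwe,vdmku] -> 12 lines: ztbr arho ggz nqcm pfimv otwzz zwe vdmku qlf gkqr rlqf ttmjj
Hunk 3: at line 1 remove [ggz,nqcm] add [glv,esfc] -> 12 lines: ztbr arho glv esfc pfimv otwzz zwe vdmku qlf gkqr rlqf ttmjj
Final line count: 12

Answer: 12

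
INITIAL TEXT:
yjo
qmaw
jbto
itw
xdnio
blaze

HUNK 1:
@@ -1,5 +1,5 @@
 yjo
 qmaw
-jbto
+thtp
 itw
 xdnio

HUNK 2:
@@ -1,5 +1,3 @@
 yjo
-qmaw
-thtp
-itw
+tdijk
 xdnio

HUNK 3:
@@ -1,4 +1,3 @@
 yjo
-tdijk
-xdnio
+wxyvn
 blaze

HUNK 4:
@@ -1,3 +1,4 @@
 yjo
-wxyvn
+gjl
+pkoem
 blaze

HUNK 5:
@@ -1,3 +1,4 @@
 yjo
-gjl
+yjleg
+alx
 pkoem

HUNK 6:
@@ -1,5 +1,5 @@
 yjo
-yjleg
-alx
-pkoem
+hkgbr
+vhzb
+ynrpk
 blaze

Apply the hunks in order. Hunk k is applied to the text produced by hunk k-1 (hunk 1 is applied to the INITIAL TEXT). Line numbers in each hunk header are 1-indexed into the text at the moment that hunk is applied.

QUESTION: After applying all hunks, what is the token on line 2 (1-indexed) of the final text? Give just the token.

Answer: hkgbr

Derivation:
Hunk 1: at line 1 remove [jbto] add [thtp] -> 6 lines: yjo qmaw thtp itw xdnio blaze
Hunk 2: at line 1 remove [qmaw,thtp,itw] add [tdijk] -> 4 lines: yjo tdijk xdnio blaze
Hunk 3: at line 1 remove [tdijk,xdnio] add [wxyvn] -> 3 lines: yjo wxyvn blaze
Hunk 4: at line 1 remove [wxyvn] add [gjl,pkoem] -> 4 lines: yjo gjl pkoem blaze
Hunk 5: at line 1 remove [gjl] add [yjleg,alx] -> 5 lines: yjo yjleg alx pkoem blaze
Hunk 6: at line 1 remove [yjleg,alx,pkoem] add [hkgbr,vhzb,ynrpk] -> 5 lines: yjo hkgbr vhzb ynrpk blaze
Final line 2: hkgbr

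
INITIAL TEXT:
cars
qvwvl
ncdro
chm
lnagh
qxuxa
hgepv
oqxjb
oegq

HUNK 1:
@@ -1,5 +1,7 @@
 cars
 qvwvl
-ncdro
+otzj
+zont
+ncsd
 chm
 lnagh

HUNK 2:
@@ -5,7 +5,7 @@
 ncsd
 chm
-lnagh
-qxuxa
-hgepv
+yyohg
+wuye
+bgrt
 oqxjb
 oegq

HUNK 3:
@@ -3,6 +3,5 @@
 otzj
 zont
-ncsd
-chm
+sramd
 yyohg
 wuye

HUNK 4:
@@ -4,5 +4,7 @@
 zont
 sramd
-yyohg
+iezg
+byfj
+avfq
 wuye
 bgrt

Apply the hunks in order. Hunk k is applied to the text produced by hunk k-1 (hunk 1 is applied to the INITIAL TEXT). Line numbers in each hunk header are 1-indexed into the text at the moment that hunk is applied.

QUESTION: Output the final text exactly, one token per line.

Answer: cars
qvwvl
otzj
zont
sramd
iezg
byfj
avfq
wuye
bgrt
oqxjb
oegq

Derivation:
Hunk 1: at line 1 remove [ncdro] add [otzj,zont,ncsd] -> 11 lines: cars qvwvl otzj zont ncsd chm lnagh qxuxa hgepv oqxjb oegq
Hunk 2: at line 5 remove [lnagh,qxuxa,hgepv] add [yyohg,wuye,bgrt] -> 11 lines: cars qvwvl otzj zont ncsd chm yyohg wuye bgrt oqxjb oegq
Hunk 3: at line 3 remove [ncsd,chm] add [sramd] -> 10 lines: cars qvwvl otzj zont sramd yyohg wuye bgrt oqxjb oegq
Hunk 4: at line 4 remove [yyohg] add [iezg,byfj,avfq] -> 12 lines: cars qvwvl otzj zont sramd iezg byfj avfq wuye bgrt oqxjb oegq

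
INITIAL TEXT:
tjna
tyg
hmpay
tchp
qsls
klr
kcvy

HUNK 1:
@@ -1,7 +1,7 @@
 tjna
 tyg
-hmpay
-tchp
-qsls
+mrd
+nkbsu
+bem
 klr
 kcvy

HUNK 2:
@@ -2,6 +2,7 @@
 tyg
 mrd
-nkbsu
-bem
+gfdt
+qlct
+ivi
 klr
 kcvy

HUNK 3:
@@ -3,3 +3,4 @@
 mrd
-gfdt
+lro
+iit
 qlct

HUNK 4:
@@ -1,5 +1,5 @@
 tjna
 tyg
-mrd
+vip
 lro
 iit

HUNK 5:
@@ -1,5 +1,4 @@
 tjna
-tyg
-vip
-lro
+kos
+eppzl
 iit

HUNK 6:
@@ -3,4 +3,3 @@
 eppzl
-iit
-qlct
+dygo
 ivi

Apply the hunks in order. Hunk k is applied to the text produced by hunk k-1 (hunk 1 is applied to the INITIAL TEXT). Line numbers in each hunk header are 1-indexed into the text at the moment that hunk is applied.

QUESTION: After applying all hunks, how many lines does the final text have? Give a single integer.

Answer: 7

Derivation:
Hunk 1: at line 1 remove [hmpay,tchp,qsls] add [mrd,nkbsu,bem] -> 7 lines: tjna tyg mrd nkbsu bem klr kcvy
Hunk 2: at line 2 remove [nkbsu,bem] add [gfdt,qlct,ivi] -> 8 lines: tjna tyg mrd gfdt qlct ivi klr kcvy
Hunk 3: at line 3 remove [gfdt] add [lro,iit] -> 9 lines: tjna tyg mrd lro iit qlct ivi klr kcvy
Hunk 4: at line 1 remove [mrd] add [vip] -> 9 lines: tjna tyg vip lro iit qlct ivi klr kcvy
Hunk 5: at line 1 remove [tyg,vip,lro] add [kos,eppzl] -> 8 lines: tjna kos eppzl iit qlct ivi klr kcvy
Hunk 6: at line 3 remove [iit,qlct] add [dygo] -> 7 lines: tjna kos eppzl dygo ivi klr kcvy
Final line count: 7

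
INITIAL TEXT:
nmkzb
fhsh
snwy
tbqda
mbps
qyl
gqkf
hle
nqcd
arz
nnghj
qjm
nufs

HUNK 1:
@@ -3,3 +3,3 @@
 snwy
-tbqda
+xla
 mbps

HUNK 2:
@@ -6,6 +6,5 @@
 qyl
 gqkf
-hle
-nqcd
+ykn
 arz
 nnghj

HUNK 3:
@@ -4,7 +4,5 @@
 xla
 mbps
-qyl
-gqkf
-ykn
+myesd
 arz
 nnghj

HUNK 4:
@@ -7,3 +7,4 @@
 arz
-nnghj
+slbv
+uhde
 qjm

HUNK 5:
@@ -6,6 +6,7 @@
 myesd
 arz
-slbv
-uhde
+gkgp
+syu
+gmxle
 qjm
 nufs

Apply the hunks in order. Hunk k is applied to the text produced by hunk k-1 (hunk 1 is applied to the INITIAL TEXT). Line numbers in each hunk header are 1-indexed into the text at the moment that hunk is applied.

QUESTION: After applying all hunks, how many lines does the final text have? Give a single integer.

Hunk 1: at line 3 remove [tbqda] add [xla] -> 13 lines: nmkzb fhsh snwy xla mbps qyl gqkf hle nqcd arz nnghj qjm nufs
Hunk 2: at line 6 remove [hle,nqcd] add [ykn] -> 12 lines: nmkzb fhsh snwy xla mbps qyl gqkf ykn arz nnghj qjm nufs
Hunk 3: at line 4 remove [qyl,gqkf,ykn] add [myesd] -> 10 lines: nmkzb fhsh snwy xla mbps myesd arz nnghj qjm nufs
Hunk 4: at line 7 remove [nnghj] add [slbv,uhde] -> 11 lines: nmkzb fhsh snwy xla mbps myesd arz slbv uhde qjm nufs
Hunk 5: at line 6 remove [slbv,uhde] add [gkgp,syu,gmxle] -> 12 lines: nmkzb fhsh snwy xla mbps myesd arz gkgp syu gmxle qjm nufs
Final line count: 12

Answer: 12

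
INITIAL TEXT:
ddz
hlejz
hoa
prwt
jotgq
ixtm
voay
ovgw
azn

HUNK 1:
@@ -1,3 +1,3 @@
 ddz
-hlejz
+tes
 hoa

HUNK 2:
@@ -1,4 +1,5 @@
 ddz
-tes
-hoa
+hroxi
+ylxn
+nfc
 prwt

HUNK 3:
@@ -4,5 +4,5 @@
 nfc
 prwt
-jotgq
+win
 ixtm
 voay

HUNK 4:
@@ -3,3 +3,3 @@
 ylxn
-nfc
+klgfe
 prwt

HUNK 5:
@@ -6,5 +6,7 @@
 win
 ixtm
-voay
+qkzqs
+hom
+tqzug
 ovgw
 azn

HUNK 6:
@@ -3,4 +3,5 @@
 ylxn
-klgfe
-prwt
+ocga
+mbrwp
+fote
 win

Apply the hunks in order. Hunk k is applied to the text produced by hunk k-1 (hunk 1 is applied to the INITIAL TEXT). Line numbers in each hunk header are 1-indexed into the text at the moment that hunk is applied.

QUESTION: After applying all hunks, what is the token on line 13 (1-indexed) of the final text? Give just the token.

Answer: azn

Derivation:
Hunk 1: at line 1 remove [hlejz] add [tes] -> 9 lines: ddz tes hoa prwt jotgq ixtm voay ovgw azn
Hunk 2: at line 1 remove [tes,hoa] add [hroxi,ylxn,nfc] -> 10 lines: ddz hroxi ylxn nfc prwt jotgq ixtm voay ovgw azn
Hunk 3: at line 4 remove [jotgq] add [win] -> 10 lines: ddz hroxi ylxn nfc prwt win ixtm voay ovgw azn
Hunk 4: at line 3 remove [nfc] add [klgfe] -> 10 lines: ddz hroxi ylxn klgfe prwt win ixtm voay ovgw azn
Hunk 5: at line 6 remove [voay] add [qkzqs,hom,tqzug] -> 12 lines: ddz hroxi ylxn klgfe prwt win ixtm qkzqs hom tqzug ovgw azn
Hunk 6: at line 3 remove [klgfe,prwt] add [ocga,mbrwp,fote] -> 13 lines: ddz hroxi ylxn ocga mbrwp fote win ixtm qkzqs hom tqzug ovgw azn
Final line 13: azn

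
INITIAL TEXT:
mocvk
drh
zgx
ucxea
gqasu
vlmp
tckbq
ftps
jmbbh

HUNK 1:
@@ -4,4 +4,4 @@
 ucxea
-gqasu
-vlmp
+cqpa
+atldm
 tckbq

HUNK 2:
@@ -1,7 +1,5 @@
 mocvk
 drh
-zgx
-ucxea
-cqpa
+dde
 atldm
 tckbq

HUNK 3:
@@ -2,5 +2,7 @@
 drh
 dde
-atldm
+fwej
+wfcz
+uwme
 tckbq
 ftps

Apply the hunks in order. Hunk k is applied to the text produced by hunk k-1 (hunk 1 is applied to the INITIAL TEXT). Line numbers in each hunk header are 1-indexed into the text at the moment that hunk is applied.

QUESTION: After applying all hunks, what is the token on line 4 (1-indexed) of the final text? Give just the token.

Answer: fwej

Derivation:
Hunk 1: at line 4 remove [gqasu,vlmp] add [cqpa,atldm] -> 9 lines: mocvk drh zgx ucxea cqpa atldm tckbq ftps jmbbh
Hunk 2: at line 1 remove [zgx,ucxea,cqpa] add [dde] -> 7 lines: mocvk drh dde atldm tckbq ftps jmbbh
Hunk 3: at line 2 remove [atldm] add [fwej,wfcz,uwme] -> 9 lines: mocvk drh dde fwej wfcz uwme tckbq ftps jmbbh
Final line 4: fwej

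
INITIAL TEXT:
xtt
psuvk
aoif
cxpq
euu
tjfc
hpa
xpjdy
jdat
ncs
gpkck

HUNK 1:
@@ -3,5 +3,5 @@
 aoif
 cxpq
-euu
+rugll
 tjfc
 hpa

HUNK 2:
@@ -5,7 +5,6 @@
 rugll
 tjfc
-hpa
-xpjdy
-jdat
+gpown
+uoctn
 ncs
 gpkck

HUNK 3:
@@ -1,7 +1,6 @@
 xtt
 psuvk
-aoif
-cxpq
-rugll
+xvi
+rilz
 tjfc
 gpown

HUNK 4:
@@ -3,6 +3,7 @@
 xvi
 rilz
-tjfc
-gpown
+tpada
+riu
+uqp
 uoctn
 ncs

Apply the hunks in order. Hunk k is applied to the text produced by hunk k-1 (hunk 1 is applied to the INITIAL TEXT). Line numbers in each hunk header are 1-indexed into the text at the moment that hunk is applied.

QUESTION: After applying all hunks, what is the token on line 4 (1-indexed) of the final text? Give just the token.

Answer: rilz

Derivation:
Hunk 1: at line 3 remove [euu] add [rugll] -> 11 lines: xtt psuvk aoif cxpq rugll tjfc hpa xpjdy jdat ncs gpkck
Hunk 2: at line 5 remove [hpa,xpjdy,jdat] add [gpown,uoctn] -> 10 lines: xtt psuvk aoif cxpq rugll tjfc gpown uoctn ncs gpkck
Hunk 3: at line 1 remove [aoif,cxpq,rugll] add [xvi,rilz] -> 9 lines: xtt psuvk xvi rilz tjfc gpown uoctn ncs gpkck
Hunk 4: at line 3 remove [tjfc,gpown] add [tpada,riu,uqp] -> 10 lines: xtt psuvk xvi rilz tpada riu uqp uoctn ncs gpkck
Final line 4: rilz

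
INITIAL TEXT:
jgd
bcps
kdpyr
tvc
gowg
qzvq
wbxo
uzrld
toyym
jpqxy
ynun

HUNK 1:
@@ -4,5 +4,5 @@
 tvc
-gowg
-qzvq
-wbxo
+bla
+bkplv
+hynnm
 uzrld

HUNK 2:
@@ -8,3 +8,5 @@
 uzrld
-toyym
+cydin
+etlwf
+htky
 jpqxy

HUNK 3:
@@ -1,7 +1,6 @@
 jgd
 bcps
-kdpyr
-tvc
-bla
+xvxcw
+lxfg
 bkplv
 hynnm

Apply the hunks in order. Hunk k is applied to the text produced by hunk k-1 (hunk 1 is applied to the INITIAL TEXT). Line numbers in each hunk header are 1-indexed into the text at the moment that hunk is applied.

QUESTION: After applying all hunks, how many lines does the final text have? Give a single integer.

Answer: 12

Derivation:
Hunk 1: at line 4 remove [gowg,qzvq,wbxo] add [bla,bkplv,hynnm] -> 11 lines: jgd bcps kdpyr tvc bla bkplv hynnm uzrld toyym jpqxy ynun
Hunk 2: at line 8 remove [toyym] add [cydin,etlwf,htky] -> 13 lines: jgd bcps kdpyr tvc bla bkplv hynnm uzrld cydin etlwf htky jpqxy ynun
Hunk 3: at line 1 remove [kdpyr,tvc,bla] add [xvxcw,lxfg] -> 12 lines: jgd bcps xvxcw lxfg bkplv hynnm uzrld cydin etlwf htky jpqxy ynun
Final line count: 12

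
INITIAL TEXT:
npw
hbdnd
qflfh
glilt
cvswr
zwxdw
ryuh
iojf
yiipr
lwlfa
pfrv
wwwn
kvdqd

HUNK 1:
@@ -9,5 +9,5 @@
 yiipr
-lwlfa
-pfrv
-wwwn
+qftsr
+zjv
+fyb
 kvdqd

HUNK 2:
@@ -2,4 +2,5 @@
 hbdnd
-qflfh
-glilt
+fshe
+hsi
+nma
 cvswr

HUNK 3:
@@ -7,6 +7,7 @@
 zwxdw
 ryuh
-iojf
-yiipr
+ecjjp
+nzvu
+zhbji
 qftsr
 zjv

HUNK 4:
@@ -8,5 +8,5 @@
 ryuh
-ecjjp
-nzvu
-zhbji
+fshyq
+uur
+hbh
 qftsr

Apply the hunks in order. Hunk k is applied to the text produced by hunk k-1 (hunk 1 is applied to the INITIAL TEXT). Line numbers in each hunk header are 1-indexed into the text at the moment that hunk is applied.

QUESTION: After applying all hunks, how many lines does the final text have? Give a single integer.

Answer: 15

Derivation:
Hunk 1: at line 9 remove [lwlfa,pfrv,wwwn] add [qftsr,zjv,fyb] -> 13 lines: npw hbdnd qflfh glilt cvswr zwxdw ryuh iojf yiipr qftsr zjv fyb kvdqd
Hunk 2: at line 2 remove [qflfh,glilt] add [fshe,hsi,nma] -> 14 lines: npw hbdnd fshe hsi nma cvswr zwxdw ryuh iojf yiipr qftsr zjv fyb kvdqd
Hunk 3: at line 7 remove [iojf,yiipr] add [ecjjp,nzvu,zhbji] -> 15 lines: npw hbdnd fshe hsi nma cvswr zwxdw ryuh ecjjp nzvu zhbji qftsr zjv fyb kvdqd
Hunk 4: at line 8 remove [ecjjp,nzvu,zhbji] add [fshyq,uur,hbh] -> 15 lines: npw hbdnd fshe hsi nma cvswr zwxdw ryuh fshyq uur hbh qftsr zjv fyb kvdqd
Final line count: 15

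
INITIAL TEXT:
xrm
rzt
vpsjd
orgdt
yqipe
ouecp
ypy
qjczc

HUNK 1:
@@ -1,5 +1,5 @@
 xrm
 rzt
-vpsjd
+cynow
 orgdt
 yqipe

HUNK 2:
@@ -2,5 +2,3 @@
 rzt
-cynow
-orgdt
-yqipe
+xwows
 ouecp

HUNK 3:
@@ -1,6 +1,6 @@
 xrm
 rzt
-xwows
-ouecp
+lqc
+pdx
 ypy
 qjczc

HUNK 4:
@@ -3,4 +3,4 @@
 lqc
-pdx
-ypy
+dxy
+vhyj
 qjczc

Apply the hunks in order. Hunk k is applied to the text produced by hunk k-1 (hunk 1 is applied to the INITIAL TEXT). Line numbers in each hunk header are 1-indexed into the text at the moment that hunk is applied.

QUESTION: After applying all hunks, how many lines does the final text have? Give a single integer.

Answer: 6

Derivation:
Hunk 1: at line 1 remove [vpsjd] add [cynow] -> 8 lines: xrm rzt cynow orgdt yqipe ouecp ypy qjczc
Hunk 2: at line 2 remove [cynow,orgdt,yqipe] add [xwows] -> 6 lines: xrm rzt xwows ouecp ypy qjczc
Hunk 3: at line 1 remove [xwows,ouecp] add [lqc,pdx] -> 6 lines: xrm rzt lqc pdx ypy qjczc
Hunk 4: at line 3 remove [pdx,ypy] add [dxy,vhyj] -> 6 lines: xrm rzt lqc dxy vhyj qjczc
Final line count: 6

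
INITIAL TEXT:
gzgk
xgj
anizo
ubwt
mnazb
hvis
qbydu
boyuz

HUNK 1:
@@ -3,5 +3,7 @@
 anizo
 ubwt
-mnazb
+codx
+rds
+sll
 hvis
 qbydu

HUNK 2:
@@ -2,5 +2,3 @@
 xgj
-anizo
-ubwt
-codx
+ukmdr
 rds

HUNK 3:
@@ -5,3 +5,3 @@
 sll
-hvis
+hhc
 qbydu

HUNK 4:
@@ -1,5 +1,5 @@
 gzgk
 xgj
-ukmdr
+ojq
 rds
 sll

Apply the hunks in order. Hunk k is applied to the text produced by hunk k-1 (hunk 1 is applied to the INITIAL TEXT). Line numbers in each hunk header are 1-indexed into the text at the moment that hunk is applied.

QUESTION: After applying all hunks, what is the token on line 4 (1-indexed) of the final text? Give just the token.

Answer: rds

Derivation:
Hunk 1: at line 3 remove [mnazb] add [codx,rds,sll] -> 10 lines: gzgk xgj anizo ubwt codx rds sll hvis qbydu boyuz
Hunk 2: at line 2 remove [anizo,ubwt,codx] add [ukmdr] -> 8 lines: gzgk xgj ukmdr rds sll hvis qbydu boyuz
Hunk 3: at line 5 remove [hvis] add [hhc] -> 8 lines: gzgk xgj ukmdr rds sll hhc qbydu boyuz
Hunk 4: at line 1 remove [ukmdr] add [ojq] -> 8 lines: gzgk xgj ojq rds sll hhc qbydu boyuz
Final line 4: rds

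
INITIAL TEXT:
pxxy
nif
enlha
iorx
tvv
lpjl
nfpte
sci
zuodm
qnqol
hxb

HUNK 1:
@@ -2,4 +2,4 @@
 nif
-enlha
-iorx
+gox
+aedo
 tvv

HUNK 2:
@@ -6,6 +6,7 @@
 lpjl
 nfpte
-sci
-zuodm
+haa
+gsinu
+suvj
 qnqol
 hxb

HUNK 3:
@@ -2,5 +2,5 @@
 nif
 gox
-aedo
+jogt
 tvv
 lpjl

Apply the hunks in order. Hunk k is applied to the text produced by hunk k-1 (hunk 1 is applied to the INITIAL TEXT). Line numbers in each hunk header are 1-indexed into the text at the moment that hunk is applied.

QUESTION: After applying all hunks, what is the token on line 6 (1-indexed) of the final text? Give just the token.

Answer: lpjl

Derivation:
Hunk 1: at line 2 remove [enlha,iorx] add [gox,aedo] -> 11 lines: pxxy nif gox aedo tvv lpjl nfpte sci zuodm qnqol hxb
Hunk 2: at line 6 remove [sci,zuodm] add [haa,gsinu,suvj] -> 12 lines: pxxy nif gox aedo tvv lpjl nfpte haa gsinu suvj qnqol hxb
Hunk 3: at line 2 remove [aedo] add [jogt] -> 12 lines: pxxy nif gox jogt tvv lpjl nfpte haa gsinu suvj qnqol hxb
Final line 6: lpjl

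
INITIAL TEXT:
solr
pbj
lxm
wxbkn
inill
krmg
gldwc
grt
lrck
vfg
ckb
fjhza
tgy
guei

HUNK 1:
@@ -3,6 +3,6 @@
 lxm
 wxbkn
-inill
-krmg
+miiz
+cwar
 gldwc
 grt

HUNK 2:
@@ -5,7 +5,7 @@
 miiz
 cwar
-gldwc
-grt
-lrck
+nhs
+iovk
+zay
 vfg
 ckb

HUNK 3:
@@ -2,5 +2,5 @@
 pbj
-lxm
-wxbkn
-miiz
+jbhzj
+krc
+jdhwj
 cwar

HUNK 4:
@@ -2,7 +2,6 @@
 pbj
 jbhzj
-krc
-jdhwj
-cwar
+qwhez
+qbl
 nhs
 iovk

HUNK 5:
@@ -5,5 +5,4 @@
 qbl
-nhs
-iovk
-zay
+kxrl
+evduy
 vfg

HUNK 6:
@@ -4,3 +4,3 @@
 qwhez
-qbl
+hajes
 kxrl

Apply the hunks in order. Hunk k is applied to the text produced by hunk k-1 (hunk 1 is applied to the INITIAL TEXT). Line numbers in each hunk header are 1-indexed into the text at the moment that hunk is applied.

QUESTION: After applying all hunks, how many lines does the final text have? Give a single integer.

Answer: 12

Derivation:
Hunk 1: at line 3 remove [inill,krmg] add [miiz,cwar] -> 14 lines: solr pbj lxm wxbkn miiz cwar gldwc grt lrck vfg ckb fjhza tgy guei
Hunk 2: at line 5 remove [gldwc,grt,lrck] add [nhs,iovk,zay] -> 14 lines: solr pbj lxm wxbkn miiz cwar nhs iovk zay vfg ckb fjhza tgy guei
Hunk 3: at line 2 remove [lxm,wxbkn,miiz] add [jbhzj,krc,jdhwj] -> 14 lines: solr pbj jbhzj krc jdhwj cwar nhs iovk zay vfg ckb fjhza tgy guei
Hunk 4: at line 2 remove [krc,jdhwj,cwar] add [qwhez,qbl] -> 13 lines: solr pbj jbhzj qwhez qbl nhs iovk zay vfg ckb fjhza tgy guei
Hunk 5: at line 5 remove [nhs,iovk,zay] add [kxrl,evduy] -> 12 lines: solr pbj jbhzj qwhez qbl kxrl evduy vfg ckb fjhza tgy guei
Hunk 6: at line 4 remove [qbl] add [hajes] -> 12 lines: solr pbj jbhzj qwhez hajes kxrl evduy vfg ckb fjhza tgy guei
Final line count: 12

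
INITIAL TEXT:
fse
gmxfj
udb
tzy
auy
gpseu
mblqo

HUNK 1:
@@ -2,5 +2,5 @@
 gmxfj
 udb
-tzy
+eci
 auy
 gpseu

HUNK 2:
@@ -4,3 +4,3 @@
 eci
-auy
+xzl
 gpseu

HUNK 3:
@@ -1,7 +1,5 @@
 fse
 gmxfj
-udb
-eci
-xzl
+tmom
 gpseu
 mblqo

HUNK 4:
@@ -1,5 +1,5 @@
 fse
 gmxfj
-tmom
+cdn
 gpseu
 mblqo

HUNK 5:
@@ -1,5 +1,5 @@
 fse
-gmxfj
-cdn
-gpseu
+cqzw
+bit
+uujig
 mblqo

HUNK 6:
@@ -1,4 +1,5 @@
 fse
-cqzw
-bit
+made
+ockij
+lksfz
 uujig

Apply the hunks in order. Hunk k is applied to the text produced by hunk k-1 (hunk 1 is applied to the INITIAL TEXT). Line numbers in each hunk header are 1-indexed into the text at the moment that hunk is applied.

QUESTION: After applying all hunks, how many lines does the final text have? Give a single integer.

Answer: 6

Derivation:
Hunk 1: at line 2 remove [tzy] add [eci] -> 7 lines: fse gmxfj udb eci auy gpseu mblqo
Hunk 2: at line 4 remove [auy] add [xzl] -> 7 lines: fse gmxfj udb eci xzl gpseu mblqo
Hunk 3: at line 1 remove [udb,eci,xzl] add [tmom] -> 5 lines: fse gmxfj tmom gpseu mblqo
Hunk 4: at line 1 remove [tmom] add [cdn] -> 5 lines: fse gmxfj cdn gpseu mblqo
Hunk 5: at line 1 remove [gmxfj,cdn,gpseu] add [cqzw,bit,uujig] -> 5 lines: fse cqzw bit uujig mblqo
Hunk 6: at line 1 remove [cqzw,bit] add [made,ockij,lksfz] -> 6 lines: fse made ockij lksfz uujig mblqo
Final line count: 6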